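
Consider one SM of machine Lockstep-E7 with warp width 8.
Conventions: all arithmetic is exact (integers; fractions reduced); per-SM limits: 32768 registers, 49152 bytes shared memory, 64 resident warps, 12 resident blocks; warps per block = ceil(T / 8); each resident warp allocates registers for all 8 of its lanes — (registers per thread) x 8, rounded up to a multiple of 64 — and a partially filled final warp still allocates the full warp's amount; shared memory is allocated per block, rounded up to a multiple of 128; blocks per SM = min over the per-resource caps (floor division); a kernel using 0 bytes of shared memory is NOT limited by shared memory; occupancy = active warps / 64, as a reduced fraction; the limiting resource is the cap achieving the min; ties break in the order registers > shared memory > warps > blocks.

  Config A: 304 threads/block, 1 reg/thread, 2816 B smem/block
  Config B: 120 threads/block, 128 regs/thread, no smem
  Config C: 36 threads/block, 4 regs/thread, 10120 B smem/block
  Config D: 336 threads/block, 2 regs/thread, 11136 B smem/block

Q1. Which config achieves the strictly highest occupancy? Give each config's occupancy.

occupancies: A 19/32, B 15/32, C 5/16, D 21/32

Answer: D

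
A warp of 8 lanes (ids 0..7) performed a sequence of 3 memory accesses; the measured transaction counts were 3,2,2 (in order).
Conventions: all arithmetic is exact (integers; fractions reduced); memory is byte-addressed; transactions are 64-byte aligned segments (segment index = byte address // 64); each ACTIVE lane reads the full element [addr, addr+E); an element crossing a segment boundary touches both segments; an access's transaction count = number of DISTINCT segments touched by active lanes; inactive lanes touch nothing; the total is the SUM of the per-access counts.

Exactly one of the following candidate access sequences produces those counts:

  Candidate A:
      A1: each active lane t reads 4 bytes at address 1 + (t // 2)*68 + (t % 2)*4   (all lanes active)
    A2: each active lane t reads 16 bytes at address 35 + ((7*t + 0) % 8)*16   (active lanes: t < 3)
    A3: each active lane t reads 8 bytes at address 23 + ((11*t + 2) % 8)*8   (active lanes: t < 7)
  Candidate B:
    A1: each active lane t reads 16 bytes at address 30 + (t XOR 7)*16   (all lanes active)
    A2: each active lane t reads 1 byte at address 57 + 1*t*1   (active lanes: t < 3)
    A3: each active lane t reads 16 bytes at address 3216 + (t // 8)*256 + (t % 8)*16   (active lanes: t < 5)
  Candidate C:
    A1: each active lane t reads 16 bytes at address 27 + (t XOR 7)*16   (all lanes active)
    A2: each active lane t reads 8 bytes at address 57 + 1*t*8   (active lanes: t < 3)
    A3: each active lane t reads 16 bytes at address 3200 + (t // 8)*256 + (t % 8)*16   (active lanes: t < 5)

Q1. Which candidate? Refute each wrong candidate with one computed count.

A: A1 gives 4 transactions, not 3
B: A2 gives 1 transaction, not 2
C: all counts match (3,2,2)

Answer: C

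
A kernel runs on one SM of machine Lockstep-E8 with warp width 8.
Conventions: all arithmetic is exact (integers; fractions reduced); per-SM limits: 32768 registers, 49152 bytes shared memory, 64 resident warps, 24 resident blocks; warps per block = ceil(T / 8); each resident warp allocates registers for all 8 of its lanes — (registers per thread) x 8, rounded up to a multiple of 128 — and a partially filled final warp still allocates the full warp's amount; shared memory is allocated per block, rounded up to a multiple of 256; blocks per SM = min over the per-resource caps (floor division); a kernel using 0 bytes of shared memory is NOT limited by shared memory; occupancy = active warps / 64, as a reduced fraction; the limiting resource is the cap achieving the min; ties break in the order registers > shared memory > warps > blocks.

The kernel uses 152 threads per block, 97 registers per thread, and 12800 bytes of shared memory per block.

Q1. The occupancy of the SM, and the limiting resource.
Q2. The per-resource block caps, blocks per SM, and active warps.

Answer: occupancy 19/64, limited by registers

registers: 1 block
shared memory: 3 blocks
warps: 3 blocks
blocks: 24 blocks

Answer: 1 block, 19 active warps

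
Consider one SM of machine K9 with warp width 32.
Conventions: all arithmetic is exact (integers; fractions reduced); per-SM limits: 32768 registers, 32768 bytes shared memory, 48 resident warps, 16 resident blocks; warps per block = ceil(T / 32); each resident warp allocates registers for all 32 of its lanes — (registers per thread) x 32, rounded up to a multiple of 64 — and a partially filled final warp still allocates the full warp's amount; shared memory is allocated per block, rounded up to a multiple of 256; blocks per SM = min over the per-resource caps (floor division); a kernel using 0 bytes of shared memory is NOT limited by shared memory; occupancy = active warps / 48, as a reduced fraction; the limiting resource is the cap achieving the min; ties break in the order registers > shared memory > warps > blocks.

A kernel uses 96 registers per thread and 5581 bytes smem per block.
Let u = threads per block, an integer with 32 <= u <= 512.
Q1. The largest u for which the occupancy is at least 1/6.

Answer: u = 320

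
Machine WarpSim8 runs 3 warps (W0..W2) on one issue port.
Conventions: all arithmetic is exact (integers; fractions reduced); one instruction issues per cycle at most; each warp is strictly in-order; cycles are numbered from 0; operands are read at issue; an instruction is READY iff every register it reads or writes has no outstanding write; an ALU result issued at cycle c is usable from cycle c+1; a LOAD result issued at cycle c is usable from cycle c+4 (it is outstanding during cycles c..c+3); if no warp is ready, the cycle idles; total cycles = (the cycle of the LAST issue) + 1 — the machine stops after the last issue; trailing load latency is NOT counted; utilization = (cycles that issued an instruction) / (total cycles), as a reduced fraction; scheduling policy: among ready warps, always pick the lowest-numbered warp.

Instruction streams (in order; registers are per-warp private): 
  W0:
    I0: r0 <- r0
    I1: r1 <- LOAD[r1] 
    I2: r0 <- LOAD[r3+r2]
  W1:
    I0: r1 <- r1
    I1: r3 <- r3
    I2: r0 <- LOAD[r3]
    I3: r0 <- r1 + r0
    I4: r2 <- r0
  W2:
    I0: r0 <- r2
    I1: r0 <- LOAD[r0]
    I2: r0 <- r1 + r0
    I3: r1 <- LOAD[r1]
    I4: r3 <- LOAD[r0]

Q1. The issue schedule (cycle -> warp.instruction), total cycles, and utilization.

cycle 0: W0.I0
cycle 1: W0.I1
cycle 2: W0.I2
cycle 3: W1.I0
cycle 4: W1.I1
cycle 5: W1.I2
cycle 6: W2.I0
cycle 7: W2.I1
cycle 8: idle
cycle 9: W1.I3
cycle 10: W1.I4
cycle 11: W2.I2
cycle 12: W2.I3
cycle 13: W2.I4

Answer: 14 cycles, utilization 13/14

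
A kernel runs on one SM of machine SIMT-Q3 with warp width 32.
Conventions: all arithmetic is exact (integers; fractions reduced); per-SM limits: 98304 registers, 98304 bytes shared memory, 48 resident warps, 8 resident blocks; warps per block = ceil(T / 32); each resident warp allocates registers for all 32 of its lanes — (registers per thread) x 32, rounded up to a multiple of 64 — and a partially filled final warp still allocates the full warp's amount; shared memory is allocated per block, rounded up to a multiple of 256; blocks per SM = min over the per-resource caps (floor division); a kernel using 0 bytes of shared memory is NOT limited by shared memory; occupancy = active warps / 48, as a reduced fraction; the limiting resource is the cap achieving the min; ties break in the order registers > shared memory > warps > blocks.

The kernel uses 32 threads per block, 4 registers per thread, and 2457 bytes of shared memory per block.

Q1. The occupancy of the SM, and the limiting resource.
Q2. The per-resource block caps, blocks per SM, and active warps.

Answer: occupancy 1/6, limited by blocks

registers: 768 blocks
shared memory: 38 blocks
warps: 48 blocks
blocks: 8 blocks

Answer: 8 blocks, 8 active warps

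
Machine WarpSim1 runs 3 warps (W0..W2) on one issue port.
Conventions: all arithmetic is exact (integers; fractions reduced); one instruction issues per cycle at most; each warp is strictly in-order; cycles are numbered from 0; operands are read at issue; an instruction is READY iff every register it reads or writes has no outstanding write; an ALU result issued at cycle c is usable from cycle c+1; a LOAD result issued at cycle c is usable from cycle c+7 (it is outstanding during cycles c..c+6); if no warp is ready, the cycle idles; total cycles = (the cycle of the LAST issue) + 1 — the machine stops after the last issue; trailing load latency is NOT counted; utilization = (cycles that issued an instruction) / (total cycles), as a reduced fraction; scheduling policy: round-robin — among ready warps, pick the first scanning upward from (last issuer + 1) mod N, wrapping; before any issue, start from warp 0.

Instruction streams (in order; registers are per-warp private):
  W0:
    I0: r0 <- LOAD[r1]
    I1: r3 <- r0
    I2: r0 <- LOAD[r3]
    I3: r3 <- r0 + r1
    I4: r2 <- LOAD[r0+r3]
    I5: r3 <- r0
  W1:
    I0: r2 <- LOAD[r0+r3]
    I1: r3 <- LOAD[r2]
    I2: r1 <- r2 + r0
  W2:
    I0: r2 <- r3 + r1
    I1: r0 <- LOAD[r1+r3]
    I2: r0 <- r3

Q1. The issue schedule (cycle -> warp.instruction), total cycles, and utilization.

cycle 0: W0.I0
cycle 1: W1.I0
cycle 2: W2.I0
cycle 3: W2.I1
cycle 4: idle
cycle 5: idle
cycle 6: idle
cycle 7: W0.I1
cycle 8: W1.I1
cycle 9: W0.I2
cycle 10: W1.I2
cycle 11: W2.I2
cycle 12: idle
cycle 13: idle
cycle 14: idle
cycle 15: idle
cycle 16: W0.I3
cycle 17: W0.I4
cycle 18: W0.I5

Answer: 19 cycles, utilization 12/19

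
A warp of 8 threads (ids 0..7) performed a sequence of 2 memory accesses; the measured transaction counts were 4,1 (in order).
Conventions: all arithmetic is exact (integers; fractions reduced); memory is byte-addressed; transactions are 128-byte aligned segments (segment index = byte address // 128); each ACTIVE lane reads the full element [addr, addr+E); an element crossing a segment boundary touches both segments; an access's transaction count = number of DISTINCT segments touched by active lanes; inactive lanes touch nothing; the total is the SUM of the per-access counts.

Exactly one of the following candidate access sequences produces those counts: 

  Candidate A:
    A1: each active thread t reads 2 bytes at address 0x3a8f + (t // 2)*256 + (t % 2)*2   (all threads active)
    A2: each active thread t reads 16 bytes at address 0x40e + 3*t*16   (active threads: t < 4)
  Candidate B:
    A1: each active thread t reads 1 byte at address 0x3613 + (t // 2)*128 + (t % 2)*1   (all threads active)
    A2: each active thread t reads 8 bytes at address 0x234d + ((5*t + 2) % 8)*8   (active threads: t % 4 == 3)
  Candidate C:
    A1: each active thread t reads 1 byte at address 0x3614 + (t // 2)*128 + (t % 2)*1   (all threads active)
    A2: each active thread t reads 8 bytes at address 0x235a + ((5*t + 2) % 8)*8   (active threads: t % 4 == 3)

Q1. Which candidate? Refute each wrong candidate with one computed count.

A: A2 gives 2 transactions, not 1
C: A2 gives 2 transactions, not 1
B: all counts match (4,1)

Answer: B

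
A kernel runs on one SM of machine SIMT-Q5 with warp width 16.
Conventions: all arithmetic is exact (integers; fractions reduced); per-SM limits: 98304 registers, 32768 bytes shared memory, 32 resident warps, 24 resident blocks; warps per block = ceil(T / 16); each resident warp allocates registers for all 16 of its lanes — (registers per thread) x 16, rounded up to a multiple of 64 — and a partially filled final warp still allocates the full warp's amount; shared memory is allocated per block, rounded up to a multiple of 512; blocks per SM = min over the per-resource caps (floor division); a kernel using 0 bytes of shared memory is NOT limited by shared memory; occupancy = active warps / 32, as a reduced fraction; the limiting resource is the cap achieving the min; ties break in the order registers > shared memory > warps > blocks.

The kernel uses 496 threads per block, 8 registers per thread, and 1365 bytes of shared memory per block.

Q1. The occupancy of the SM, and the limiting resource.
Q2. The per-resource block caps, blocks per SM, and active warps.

Answer: occupancy 31/32, limited by warps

registers: 24 blocks
shared memory: 21 blocks
warps: 1 block
blocks: 24 blocks

Answer: 1 block, 31 active warps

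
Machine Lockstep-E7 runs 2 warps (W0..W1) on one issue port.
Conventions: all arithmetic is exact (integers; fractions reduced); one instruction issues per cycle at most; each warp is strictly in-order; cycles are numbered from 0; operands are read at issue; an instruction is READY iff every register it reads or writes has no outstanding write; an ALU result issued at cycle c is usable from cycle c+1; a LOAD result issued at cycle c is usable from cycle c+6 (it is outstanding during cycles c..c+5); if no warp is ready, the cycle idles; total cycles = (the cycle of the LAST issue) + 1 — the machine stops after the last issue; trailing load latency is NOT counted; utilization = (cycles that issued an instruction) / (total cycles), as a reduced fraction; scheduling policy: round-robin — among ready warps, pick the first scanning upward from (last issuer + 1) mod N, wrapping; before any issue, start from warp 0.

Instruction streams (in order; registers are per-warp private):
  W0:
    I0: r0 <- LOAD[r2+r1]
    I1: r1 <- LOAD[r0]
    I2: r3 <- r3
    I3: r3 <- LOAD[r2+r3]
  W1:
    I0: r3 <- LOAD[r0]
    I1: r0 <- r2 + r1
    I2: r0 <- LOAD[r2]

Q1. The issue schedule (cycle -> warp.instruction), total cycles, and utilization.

cycle 0: W0.I0
cycle 1: W1.I0
cycle 2: W1.I1
cycle 3: W1.I2
cycle 4: idle
cycle 5: idle
cycle 6: W0.I1
cycle 7: W0.I2
cycle 8: W0.I3

Answer: 9 cycles, utilization 7/9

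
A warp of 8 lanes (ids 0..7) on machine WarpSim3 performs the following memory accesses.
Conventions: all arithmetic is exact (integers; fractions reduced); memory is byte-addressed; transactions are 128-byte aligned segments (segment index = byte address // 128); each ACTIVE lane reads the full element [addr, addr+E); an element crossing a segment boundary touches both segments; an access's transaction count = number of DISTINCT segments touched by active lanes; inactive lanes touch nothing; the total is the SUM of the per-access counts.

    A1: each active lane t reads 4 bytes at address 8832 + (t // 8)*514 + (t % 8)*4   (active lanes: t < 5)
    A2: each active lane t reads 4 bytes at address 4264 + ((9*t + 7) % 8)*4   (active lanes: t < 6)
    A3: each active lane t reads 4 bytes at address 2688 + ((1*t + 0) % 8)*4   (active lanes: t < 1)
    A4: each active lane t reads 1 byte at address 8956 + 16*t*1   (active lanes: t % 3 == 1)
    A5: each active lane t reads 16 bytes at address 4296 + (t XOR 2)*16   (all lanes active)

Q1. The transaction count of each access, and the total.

A1: 1 transaction
A2: 1 transaction
A3: 1 transaction
A4: 1 transaction
A5: 2 transactions

Answer: 1,1,1,1,2; total 6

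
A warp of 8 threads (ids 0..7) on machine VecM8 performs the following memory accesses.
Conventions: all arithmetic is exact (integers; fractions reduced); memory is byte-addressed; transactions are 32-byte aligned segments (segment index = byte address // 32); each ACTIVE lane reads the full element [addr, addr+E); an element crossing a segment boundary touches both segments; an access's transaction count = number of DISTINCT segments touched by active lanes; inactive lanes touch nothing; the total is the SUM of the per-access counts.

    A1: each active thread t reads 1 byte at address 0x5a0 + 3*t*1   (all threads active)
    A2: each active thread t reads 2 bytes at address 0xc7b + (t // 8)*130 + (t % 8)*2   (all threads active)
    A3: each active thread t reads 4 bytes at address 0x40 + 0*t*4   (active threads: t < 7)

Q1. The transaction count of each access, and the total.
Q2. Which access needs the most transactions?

A1: 1 transaction
A2: 2 transactions
A3: 1 transaction

Answer: 1,2,1; total 4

Answer: A2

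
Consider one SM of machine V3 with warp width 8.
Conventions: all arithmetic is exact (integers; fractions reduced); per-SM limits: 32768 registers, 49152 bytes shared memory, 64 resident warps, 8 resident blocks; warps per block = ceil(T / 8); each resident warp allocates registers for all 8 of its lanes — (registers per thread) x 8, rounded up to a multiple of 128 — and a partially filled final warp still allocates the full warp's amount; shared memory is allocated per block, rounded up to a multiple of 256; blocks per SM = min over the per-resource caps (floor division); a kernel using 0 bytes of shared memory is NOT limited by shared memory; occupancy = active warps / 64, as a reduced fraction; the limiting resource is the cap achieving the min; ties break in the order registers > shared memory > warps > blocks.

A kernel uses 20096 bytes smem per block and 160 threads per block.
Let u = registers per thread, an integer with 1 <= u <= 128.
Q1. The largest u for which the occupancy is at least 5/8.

Answer: u = 96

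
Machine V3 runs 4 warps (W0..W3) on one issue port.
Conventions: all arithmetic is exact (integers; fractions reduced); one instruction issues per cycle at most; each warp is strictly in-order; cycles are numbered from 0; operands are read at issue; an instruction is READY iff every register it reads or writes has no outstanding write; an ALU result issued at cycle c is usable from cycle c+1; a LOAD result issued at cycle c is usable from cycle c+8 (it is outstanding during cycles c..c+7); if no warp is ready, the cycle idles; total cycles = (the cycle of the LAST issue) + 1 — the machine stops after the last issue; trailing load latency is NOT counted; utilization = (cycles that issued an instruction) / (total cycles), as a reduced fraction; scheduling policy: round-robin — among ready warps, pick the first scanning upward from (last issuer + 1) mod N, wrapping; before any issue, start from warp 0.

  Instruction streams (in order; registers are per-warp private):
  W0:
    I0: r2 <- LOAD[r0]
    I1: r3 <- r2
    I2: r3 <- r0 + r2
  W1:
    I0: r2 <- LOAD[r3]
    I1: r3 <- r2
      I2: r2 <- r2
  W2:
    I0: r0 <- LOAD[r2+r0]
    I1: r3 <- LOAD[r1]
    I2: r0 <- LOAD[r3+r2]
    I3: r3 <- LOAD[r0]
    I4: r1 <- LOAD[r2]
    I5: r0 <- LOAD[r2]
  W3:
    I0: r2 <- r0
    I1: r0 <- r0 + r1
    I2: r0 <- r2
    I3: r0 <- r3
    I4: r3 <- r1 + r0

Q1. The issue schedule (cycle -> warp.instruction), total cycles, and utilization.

cycle 0: W0.I0
cycle 1: W1.I0
cycle 2: W2.I0
cycle 3: W3.I0
cycle 4: W2.I1
cycle 5: W3.I1
cycle 6: W3.I2
cycle 7: W3.I3
cycle 8: W0.I1
cycle 9: W1.I1
cycle 10: W3.I4
cycle 11: W0.I2
cycle 12: W1.I2
cycle 13: W2.I2
cycle 14: idle
cycle 15: idle
cycle 16: idle
cycle 17: idle
cycle 18: idle
cycle 19: idle
cycle 20: idle
cycle 21: W2.I3
cycle 22: W2.I4
cycle 23: W2.I5

Answer: 24 cycles, utilization 17/24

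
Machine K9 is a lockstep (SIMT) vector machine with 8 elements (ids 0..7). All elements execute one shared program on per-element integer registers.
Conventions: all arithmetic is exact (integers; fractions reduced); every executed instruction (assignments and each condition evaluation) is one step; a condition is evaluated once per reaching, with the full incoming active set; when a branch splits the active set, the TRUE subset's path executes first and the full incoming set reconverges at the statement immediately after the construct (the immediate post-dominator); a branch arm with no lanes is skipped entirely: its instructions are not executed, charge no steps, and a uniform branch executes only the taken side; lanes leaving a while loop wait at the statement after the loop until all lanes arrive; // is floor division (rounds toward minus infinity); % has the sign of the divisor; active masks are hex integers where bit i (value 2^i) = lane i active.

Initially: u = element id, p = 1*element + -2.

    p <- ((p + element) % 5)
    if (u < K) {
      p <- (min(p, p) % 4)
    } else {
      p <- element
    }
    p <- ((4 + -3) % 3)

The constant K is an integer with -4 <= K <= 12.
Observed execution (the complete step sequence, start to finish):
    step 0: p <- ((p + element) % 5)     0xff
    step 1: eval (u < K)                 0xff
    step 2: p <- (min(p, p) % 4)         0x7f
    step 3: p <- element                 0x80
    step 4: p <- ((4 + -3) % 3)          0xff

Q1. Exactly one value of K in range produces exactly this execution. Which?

Answer: K = 7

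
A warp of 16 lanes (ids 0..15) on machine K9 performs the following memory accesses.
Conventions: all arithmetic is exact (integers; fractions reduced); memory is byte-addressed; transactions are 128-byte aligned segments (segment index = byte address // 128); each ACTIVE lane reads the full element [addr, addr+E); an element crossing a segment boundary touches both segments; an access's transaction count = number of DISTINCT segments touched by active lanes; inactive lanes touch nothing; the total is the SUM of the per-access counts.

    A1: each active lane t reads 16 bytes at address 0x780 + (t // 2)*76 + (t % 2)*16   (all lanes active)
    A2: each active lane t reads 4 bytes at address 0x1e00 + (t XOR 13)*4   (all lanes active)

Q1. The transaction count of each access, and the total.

A1: 5 transactions
A2: 1 transaction

Answer: 5,1; total 6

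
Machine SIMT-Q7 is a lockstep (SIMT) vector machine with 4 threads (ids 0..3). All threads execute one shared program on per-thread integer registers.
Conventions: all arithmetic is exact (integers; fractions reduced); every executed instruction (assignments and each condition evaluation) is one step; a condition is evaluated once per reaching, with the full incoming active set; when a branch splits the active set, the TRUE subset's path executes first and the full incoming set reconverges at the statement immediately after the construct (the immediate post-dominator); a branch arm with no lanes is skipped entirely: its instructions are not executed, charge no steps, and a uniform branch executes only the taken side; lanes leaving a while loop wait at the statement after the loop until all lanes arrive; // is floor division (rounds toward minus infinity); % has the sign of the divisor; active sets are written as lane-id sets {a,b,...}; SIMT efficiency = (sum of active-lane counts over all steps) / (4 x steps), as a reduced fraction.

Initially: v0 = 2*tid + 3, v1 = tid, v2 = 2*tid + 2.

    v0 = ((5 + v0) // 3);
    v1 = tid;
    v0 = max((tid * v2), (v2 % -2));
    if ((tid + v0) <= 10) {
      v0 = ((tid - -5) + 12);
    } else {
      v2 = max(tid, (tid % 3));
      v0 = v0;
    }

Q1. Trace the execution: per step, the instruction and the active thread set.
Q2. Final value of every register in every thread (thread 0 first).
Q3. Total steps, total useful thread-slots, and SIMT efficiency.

step 0: v0 <- ((5 + v0) // 3)        {0,1,2,3}
step 1: v1 <- tid                    {0,1,2,3}
step 2: v0 <- max((tid * v2), (v2 % -2)) {0,1,2,3}
step 3: eval ((tid + v0) <= 10)      {0,1,2,3}
step 4: v0 <- ((tid - -5) + 12)      {0,1}
step 5: v2 <- max(tid, (tid % 3))    {2,3}
step 6: v0 <- v0                     {2,3}

Answer: 7 steps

v0: 17,18,12,24
v1: 0,1,2,3
v2: 2,4,2,3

steps = 7; useful = 22; efficiency = 22/28 = 11/14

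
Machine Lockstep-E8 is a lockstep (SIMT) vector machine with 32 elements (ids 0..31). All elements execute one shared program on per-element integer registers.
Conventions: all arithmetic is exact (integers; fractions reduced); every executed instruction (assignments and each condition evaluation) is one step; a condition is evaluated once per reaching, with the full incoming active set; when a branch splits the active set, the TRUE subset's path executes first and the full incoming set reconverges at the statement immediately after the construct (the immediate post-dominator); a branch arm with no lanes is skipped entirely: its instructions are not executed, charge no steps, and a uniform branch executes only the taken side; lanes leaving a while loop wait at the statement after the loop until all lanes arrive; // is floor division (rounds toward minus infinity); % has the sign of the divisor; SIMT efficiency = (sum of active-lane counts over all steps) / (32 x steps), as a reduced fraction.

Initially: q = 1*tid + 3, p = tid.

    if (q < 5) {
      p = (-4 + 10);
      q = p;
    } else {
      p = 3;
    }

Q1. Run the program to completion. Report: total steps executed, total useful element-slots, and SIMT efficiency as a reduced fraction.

Answer: 4 steps, 66 useful, 33/64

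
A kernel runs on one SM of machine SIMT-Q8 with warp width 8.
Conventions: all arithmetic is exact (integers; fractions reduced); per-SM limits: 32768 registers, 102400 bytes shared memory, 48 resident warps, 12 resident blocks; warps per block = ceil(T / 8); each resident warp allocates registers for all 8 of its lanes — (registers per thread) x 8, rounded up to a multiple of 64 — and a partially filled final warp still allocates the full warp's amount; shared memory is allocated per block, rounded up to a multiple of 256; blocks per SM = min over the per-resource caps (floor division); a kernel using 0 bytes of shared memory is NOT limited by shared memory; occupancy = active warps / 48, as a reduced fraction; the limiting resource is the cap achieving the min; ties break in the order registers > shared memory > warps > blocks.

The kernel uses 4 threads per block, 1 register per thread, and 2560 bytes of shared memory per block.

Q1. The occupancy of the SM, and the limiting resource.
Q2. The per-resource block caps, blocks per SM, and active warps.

Answer: occupancy 1/4, limited by blocks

registers: 512 blocks
shared memory: 40 blocks
warps: 48 blocks
blocks: 12 blocks

Answer: 12 blocks, 12 active warps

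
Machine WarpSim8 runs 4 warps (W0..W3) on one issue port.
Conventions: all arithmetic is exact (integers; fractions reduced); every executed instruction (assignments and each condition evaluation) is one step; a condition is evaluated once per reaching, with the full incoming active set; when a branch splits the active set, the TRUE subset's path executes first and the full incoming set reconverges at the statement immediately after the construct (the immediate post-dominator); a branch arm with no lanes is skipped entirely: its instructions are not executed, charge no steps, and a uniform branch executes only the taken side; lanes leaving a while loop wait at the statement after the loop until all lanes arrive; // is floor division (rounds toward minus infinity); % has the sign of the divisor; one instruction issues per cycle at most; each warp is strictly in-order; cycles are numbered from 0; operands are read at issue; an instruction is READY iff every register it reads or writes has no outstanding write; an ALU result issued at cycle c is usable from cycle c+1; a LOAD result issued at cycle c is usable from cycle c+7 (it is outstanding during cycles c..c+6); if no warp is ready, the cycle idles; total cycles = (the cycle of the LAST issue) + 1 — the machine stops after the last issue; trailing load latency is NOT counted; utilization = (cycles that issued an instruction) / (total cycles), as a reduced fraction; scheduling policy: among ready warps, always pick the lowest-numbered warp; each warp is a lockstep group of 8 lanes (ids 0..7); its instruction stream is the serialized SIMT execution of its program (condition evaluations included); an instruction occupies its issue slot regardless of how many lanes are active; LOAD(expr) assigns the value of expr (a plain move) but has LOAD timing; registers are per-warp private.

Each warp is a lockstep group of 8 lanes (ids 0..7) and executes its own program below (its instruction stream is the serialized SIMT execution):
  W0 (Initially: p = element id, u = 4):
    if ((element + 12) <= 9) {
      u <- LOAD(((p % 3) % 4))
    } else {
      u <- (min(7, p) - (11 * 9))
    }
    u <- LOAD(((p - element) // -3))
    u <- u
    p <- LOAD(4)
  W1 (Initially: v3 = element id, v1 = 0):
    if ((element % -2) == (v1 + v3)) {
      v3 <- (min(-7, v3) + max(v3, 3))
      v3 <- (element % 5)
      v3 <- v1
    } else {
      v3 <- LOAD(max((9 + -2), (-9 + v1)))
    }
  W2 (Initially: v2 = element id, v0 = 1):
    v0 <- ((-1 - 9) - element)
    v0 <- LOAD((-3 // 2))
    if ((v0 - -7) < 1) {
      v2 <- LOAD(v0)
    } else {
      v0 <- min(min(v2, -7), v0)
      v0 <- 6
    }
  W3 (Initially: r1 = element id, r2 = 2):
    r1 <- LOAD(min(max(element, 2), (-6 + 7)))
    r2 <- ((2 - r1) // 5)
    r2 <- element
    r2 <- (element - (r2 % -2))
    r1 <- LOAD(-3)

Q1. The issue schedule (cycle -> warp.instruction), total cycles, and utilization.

cycle 0: W0.I0
cycle 1: W0.I1
cycle 2: W0.I2
cycle 3: W1.I0
cycle 4: W1.I1
cycle 5: W1.I2
cycle 6: W1.I3
cycle 7: W1.I4
cycle 8: W2.I0
cycle 9: W0.I3
cycle 10: W0.I4
cycle 11: W2.I1
cycle 12: W3.I0
cycle 13: idle
cycle 14: idle
cycle 15: idle
cycle 16: idle
cycle 17: idle
cycle 18: W2.I2
cycle 19: W2.I3
cycle 20: W2.I4
cycle 21: W3.I1
cycle 22: W3.I2
cycle 23: W3.I3
cycle 24: W3.I4

Answer: 25 cycles, utilization 4/5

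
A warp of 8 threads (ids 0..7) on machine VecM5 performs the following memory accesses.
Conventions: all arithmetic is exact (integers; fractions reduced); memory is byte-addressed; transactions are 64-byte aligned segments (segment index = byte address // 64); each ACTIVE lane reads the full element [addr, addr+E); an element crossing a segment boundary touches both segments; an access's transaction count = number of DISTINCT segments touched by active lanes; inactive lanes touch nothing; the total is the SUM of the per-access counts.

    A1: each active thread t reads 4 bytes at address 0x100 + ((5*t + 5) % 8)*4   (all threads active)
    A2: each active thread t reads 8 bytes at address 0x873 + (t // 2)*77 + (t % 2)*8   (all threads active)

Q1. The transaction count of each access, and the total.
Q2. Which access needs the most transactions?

A1: 1 transaction
A2: 5 transactions

Answer: 1,5; total 6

Answer: A2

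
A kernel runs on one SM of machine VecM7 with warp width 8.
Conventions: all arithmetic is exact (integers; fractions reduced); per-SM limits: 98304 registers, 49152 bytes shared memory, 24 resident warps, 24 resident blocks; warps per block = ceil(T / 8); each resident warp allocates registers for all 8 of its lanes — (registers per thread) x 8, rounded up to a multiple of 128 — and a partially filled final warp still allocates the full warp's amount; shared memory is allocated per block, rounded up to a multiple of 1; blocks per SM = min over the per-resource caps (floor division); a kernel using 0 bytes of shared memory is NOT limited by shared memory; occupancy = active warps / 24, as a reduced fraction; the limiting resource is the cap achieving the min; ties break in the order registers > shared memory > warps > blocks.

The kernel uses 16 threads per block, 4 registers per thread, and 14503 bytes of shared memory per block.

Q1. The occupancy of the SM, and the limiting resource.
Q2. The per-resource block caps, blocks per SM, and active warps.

Answer: occupancy 1/4, limited by shared memory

registers: 384 blocks
shared memory: 3 blocks
warps: 12 blocks
blocks: 24 blocks

Answer: 3 blocks, 6 active warps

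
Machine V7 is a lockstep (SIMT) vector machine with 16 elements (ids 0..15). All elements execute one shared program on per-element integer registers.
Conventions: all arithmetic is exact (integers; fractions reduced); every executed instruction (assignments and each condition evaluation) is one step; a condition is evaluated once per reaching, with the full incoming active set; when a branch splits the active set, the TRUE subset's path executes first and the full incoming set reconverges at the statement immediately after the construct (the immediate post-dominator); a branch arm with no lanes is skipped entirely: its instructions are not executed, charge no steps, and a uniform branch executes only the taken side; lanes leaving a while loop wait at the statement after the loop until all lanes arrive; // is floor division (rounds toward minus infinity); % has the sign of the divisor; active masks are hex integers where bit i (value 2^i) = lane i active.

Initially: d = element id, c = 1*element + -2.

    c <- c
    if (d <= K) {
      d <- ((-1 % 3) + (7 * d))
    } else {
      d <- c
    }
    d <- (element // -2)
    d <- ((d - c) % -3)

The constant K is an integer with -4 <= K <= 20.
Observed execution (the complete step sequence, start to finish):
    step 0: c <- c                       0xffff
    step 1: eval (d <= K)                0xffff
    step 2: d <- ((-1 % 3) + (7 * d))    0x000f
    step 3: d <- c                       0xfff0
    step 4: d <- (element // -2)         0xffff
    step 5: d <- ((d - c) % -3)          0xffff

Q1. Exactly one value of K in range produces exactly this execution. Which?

Answer: K = 3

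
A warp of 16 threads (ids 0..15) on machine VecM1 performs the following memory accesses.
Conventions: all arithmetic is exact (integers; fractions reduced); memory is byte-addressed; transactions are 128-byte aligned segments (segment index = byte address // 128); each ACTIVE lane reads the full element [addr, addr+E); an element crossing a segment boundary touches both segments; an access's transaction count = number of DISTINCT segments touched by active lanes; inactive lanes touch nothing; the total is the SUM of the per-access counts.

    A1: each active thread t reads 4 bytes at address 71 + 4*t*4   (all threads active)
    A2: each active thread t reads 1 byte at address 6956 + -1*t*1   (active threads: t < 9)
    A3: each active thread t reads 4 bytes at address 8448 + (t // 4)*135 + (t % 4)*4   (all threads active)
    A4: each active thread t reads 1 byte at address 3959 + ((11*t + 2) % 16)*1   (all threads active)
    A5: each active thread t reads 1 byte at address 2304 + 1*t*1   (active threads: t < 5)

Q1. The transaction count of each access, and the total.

A1: 3 transactions
A2: 1 transaction
A3: 4 transactions
A4: 2 transactions
A5: 1 transaction

Answer: 3,1,4,2,1; total 11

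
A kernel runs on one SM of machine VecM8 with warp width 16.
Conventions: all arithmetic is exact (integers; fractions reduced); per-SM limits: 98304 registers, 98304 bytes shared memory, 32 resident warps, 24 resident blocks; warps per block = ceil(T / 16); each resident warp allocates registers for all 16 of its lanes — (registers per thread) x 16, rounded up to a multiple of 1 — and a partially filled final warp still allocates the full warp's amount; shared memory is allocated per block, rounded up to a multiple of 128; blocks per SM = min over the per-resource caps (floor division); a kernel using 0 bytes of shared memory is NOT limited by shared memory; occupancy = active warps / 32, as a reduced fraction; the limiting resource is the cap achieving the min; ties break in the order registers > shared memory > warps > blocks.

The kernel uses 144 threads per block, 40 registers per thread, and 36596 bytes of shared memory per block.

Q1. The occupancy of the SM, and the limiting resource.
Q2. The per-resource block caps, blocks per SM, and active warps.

Answer: occupancy 9/16, limited by shared memory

registers: 17 blocks
shared memory: 2 blocks
warps: 3 blocks
blocks: 24 blocks

Answer: 2 blocks, 18 active warps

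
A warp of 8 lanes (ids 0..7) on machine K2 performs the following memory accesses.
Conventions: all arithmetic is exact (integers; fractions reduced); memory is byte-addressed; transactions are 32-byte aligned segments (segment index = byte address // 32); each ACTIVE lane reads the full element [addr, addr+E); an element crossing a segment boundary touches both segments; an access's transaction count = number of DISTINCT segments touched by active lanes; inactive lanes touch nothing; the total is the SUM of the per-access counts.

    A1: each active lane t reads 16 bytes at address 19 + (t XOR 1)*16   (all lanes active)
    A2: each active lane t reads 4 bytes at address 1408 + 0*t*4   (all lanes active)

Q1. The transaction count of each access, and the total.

A1: 5 transactions
A2: 1 transaction

Answer: 5,1; total 6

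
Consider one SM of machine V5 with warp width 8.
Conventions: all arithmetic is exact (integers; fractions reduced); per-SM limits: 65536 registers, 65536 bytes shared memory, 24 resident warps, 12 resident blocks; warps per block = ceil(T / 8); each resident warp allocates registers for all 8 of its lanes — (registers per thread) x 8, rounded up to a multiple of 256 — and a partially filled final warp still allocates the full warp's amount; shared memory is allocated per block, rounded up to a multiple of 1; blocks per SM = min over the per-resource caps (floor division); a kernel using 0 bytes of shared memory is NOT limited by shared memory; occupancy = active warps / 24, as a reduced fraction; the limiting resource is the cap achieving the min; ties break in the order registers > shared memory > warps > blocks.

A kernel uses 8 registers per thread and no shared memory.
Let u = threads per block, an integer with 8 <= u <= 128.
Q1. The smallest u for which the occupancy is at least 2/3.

Answer: u = 9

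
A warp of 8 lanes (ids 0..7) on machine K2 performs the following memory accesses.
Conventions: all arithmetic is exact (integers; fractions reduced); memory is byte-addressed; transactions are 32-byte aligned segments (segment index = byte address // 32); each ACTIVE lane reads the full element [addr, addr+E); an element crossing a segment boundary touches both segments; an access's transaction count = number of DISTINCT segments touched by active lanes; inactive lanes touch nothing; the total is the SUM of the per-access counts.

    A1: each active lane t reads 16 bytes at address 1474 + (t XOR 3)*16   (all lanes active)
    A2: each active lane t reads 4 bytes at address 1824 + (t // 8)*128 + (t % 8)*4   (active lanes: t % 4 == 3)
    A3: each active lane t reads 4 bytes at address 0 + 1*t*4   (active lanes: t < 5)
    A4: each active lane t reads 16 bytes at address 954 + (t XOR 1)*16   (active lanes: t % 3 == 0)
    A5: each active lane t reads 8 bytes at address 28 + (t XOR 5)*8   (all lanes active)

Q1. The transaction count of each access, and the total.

A1: 5 transactions
A2: 1 transaction
A3: 1 transaction
A4: 3 transactions
A5: 3 transactions

Answer: 5,1,1,3,3; total 13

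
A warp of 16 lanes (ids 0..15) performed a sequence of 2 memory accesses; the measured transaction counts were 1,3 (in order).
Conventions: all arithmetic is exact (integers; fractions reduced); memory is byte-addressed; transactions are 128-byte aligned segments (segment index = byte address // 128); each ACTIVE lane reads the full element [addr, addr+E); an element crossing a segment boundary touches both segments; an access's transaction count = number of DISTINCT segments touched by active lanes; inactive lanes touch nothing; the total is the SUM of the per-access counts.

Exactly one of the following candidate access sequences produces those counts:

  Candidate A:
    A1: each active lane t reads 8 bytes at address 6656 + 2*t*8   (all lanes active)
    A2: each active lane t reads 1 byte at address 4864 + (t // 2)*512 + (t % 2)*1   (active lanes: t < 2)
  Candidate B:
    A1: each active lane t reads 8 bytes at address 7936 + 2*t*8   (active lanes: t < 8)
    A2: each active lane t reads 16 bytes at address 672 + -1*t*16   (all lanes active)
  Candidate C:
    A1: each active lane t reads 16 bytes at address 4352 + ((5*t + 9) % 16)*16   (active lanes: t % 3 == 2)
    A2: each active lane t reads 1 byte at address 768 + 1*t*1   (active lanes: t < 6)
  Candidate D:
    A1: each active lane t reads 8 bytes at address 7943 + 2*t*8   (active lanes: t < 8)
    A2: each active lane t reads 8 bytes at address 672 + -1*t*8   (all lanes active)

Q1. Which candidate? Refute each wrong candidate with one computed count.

A: A1 gives 2 transactions, not 1
C: A1 gives 2 transactions, not 1
D: A2 gives 2 transactions, not 3
B: all counts match (1,3)

Answer: B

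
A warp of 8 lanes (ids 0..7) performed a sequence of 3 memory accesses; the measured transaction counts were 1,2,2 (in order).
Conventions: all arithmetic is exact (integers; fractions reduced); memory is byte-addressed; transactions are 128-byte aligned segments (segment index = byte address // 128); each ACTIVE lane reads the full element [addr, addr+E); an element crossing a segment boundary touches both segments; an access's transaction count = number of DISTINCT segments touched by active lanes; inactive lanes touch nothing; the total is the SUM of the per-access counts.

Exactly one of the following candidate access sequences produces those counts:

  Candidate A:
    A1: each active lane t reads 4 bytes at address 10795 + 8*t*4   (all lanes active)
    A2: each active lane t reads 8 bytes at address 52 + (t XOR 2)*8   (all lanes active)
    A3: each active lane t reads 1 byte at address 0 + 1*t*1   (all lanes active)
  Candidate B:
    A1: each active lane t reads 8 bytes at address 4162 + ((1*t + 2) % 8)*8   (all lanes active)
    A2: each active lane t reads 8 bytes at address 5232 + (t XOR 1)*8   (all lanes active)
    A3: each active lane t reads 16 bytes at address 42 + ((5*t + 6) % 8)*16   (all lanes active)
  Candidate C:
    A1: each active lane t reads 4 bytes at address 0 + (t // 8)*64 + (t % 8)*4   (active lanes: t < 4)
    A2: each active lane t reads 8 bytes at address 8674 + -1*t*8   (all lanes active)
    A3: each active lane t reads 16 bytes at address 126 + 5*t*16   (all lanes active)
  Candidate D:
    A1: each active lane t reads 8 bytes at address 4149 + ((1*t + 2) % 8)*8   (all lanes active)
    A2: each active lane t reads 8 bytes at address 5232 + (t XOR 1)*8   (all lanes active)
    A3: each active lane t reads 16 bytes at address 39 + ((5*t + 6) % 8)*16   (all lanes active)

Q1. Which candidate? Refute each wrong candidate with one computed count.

A: A1 gives 3 transactions, not 1
B: A1 gives 2 transactions, not 1
C: A2 gives 1 transaction, not 2
D: all counts match (1,2,2)

Answer: D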